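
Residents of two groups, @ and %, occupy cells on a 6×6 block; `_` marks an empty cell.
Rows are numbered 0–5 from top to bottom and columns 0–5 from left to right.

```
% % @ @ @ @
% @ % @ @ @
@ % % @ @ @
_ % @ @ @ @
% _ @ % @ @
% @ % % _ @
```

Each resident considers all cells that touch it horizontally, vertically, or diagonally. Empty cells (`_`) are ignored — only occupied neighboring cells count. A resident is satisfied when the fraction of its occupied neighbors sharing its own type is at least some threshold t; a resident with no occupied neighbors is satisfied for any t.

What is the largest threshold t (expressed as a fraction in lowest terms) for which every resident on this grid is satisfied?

1/4

Row 0: (0,0)% 2/3 · (0,1)% 3/5 · (0,2)@ 3/5 · (0,3)@ 4/5 · (0,4)@ 5/5 · (0,5)@ 3/3
Row 1: (1,0)% 3/5 · (1,1)@ 2/8 · (1,2)% 3/8 · (1,3)@ 6/8 · (1,4)@ 8/8 · (1,5)@ 5/5
Row 2: (2,0)@ 1/4 · (2,1)% 4/7 · (2,2)% 3/8 · (2,3)@ 6/8 · (2,4)@ 8/8 · (2,5)@ 5/5
Row 3: (3,1)% 3/6 · (3,2)@ 3/7 · (3,3)@ 6/8 · (3,4)@ 7/8 · (3,5)@ 5/5
Row 4: (4,0)% 2/3 · (4,2)@ 3/7 · (4,3)% 2/7 · (4,4)@ 5/7 · (4,5)@ 4/4
Row 5: (5,0)% 1/2 · (5,1)@ 1/4 · (5,2)% 2/4 · (5,3)% 2/4 · (5,5)@ 2/2
The smallest same-type fraction is 2/8 at (1,1), which reduces to 1/4. Any threshold above that leaves this resident unsatisfied.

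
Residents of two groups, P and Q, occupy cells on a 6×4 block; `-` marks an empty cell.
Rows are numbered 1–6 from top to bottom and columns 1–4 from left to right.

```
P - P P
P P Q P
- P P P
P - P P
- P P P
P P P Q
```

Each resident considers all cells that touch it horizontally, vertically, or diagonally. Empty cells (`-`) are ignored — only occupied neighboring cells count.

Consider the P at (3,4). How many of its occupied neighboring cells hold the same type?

Occupied neighbors of (3,4): (2,3)=Q, (2,4)=P, (3,3)=P, (4,3)=P, (4,4)=P.
Same type (P): 4 of 5.

4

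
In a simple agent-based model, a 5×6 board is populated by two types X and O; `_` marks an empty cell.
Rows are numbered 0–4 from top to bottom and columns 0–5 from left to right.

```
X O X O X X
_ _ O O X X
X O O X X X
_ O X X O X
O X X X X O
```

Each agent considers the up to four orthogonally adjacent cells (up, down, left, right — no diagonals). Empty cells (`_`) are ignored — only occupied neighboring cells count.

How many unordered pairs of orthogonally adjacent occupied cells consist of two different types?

Scan each occupied cell's neighbors to the right and below so each pair is counted once.
Row 0: X(0,0)–O(0,1)≠ O(0,1)–X(0,2)≠ X(0,2)–O(0,3)≠ X(0,2)–O(1,2)≠ O(0,3)–X(0,4)≠ O(0,3)–O(1,3)= X(0,4)–X(0,5)= X(0,4)–X(1,4)= X(0,5)–X(1,5)=  → 5/9 unlike.
Row 1: O(1,2)–O(1,3)= O(1,2)–O(2,2)= O(1,3)–X(1,4)≠ O(1,3)–X(2,3)≠ X(1,4)–X(1,5)= X(1,4)–X(2,4)= X(1,5)–X(2,5)=  → 2/7 unlike.
Row 2: X(2,0)–O(2,1)≠ O(2,1)–O(2,2)= O(2,1)–O(3,1)= O(2,2)–X(2,3)≠ O(2,2)–X(3,2)≠ X(2,3)–X(2,4)= X(2,3)–X(3,3)= X(2,4)–X(2,5)= X(2,4)–O(3,4)≠ X(2,5)–X(3,5)=  → 4/10 unlike.
Row 3: O(3,1)–X(3,2)≠ O(3,1)–X(4,1)≠ X(3,2)–X(3,3)= X(3,2)–X(4,2)= X(3,3)–O(3,4)≠ X(3,3)–X(4,3)= O(3,4)–X(3,5)≠ O(3,4)–X(4,4)≠ X(3,5)–O(4,5)≠  → 6/9 unlike.
Row 4: O(4,0)–X(4,1)≠ X(4,1)–X(4,2)= X(4,2)–X(4,3)= X(4,3)–X(4,4)= X(4,4)–O(4,5)≠  → 2/5 unlike.
Total adjacent occupied pairs: 40; unlike-type pairs: 19.

19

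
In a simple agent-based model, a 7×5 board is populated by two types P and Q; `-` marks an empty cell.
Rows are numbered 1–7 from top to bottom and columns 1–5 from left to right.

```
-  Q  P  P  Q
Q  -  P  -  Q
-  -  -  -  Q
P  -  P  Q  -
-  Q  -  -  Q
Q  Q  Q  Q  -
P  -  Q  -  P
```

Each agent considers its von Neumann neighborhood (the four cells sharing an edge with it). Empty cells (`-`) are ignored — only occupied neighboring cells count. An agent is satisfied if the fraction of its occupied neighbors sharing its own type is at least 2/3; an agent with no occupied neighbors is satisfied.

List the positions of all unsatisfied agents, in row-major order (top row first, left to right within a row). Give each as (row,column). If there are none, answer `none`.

(1,2), (1,4), (1,5), (4,3), (4,4), (6,1), (7,1)

(1,2)Q 0/1 ✗
(1,3)P 2/3 ✓
(1,4)P 1/2 ✗
(1,5)Q 1/2 ✗
(2,1)Q 0/0 ✓
(2,3)P 1/1 ✓
(2,5)Q 2/2 ✓
(3,5)Q 1/1 ✓
(4,1)P 0/0 ✓
(4,3)P 0/1 ✗
(4,4)Q 0/1 ✗
(5,2)Q 1/1 ✓
(5,5)Q 0/0 ✓
(6,1)Q 1/2 ✗
(6,2)Q 3/3 ✓
(6,3)Q 3/3 ✓
(6,4)Q 1/1 ✓
(7,1)P 0/1 ✗
(7,3)Q 1/1 ✓
(7,5)P 0/0 ✓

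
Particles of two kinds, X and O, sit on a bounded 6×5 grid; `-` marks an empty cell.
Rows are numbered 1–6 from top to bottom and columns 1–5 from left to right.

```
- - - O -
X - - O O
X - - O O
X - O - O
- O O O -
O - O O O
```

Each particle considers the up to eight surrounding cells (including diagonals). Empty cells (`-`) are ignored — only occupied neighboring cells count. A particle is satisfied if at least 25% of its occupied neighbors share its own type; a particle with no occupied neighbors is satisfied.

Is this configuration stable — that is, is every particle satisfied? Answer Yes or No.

(1,4)O 2/2 ok
(2,1)X 1/1 ok
(2,4)O 4/4 ok
(2,5)O 4/4 ok
(3,1)X 2/2 ok
(3,4)O 5/5 ok
(3,5)O 4/4 ok
(4,1)X 1/2 ok
(4,3)O 4/4 ok
(4,5)O 3/3 ok
(5,2)O 4/5 ok
(5,3)O 5/5 ok
(5,4)O 6/6 ok
(6,1)O 1/1 ok
(6,3)O 4/4 ok
(6,4)O 4/4 ok
(6,5)O 2/2 ok
All meet the threshold, so the configuration is stable.

Yes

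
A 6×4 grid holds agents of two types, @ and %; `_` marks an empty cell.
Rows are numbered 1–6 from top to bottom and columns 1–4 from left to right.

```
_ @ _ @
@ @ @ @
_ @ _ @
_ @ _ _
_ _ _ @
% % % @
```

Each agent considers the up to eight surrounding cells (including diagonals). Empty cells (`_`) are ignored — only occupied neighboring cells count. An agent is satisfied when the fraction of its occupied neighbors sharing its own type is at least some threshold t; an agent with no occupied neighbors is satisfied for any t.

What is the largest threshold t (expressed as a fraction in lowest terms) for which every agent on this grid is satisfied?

(1,2)@ 3/3
(1,4)@ 2/2
(2,1)@ 3/3
(2,2)@ 4/4
(2,3)@ 6/6
(2,4)@ 3/3
(3,2)@ 4/4
(3,4)@ 2/2
(4,2)@ 1/1
(5,4)@ 1/2
(6,1)% 1/1
(6,2)% 2/2
(6,3)% 1/3
(6,4)@ 1/2
The smallest same-type fraction is 1/3 at (6,3), which reduces to 1/3. Any threshold above that leaves this agent unsatisfied.

1/3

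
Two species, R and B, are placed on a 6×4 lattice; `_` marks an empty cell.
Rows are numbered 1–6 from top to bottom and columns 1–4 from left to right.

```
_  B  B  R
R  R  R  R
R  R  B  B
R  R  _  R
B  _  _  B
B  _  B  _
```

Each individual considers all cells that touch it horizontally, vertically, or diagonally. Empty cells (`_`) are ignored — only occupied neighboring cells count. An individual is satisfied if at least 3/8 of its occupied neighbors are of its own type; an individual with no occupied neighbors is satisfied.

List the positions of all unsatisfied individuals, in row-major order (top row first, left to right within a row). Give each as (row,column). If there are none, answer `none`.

Row 1: (1,2)B 1/4 not · (1,3)B 1/5 not · (1,4)R 2/3 satisfied
Row 2: (2,1)R 3/4 satisfied · (2,2)R 4/7 satisfied · (2,3)R 4/8 satisfied · (2,4)R 2/5 satisfied
Row 3: (3,1)R 5/5 satisfied · (3,2)R 6/7 satisfied · (3,3)B 1/7 not · (3,4)B 1/4 not
Row 4: (4,1)R 3/4 satisfied · (4,2)R 3/5 satisfied · (4,4)R 0/3 not
Row 5: (5,1)B 1/3 not · (5,4)B 1/2 satisfied
Row 6: (6,1)B 1/1 satisfied · (6,3)B 1/1 satisfied

(1,2), (1,3), (3,3), (3,4), (4,4), (5,1)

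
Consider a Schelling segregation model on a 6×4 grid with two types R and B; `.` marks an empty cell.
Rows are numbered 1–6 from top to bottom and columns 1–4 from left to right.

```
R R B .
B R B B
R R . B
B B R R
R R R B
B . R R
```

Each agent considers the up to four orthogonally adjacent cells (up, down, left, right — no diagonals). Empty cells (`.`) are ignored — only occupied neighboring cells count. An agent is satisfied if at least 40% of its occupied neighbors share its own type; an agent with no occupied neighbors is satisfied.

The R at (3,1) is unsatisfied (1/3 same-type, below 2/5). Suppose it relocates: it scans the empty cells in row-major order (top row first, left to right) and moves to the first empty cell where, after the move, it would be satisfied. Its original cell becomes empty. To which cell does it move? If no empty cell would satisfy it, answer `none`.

Vacating (3,1). Empty cells in order:
  (1,4): 0/2 same-type → still unsatisfied.
  (3,3): 2/4 same-type → satisfied — stop here.

(3,3)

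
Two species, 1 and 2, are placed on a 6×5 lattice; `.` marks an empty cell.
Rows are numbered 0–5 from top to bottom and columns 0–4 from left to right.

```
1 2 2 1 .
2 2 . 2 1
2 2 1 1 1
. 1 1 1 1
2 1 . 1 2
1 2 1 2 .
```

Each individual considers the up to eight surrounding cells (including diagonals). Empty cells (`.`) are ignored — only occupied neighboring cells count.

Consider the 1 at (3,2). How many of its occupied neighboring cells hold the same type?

Occupied neighbors of (3,2): (2,1)=2, (2,2)=1, (2,3)=1, (3,1)=1, (3,3)=1, (4,1)=1, (4,3)=1.
Same type (1): 6 of 7.

6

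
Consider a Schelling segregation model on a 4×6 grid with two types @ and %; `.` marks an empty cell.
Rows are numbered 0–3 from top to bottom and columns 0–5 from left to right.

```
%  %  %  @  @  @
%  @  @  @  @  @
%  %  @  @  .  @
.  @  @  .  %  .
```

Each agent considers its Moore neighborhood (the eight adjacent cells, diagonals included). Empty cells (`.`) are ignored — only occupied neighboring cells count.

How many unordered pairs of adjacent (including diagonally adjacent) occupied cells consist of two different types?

Scan each occupied cell's neighbors to the right and below (and the two forward diagonals) so each pair is counted once.
Row 0: %(0,0)–%(0,1)= %(0,0)–%(1,0)= %(0,0)–@(1,1)≠ %(0,1)–%(0,2)= %(0,1)–@(1,1)≠ %(0,1)–@(1,2)≠ %(0,1)–%(1,0)= %(0,2)–@(0,3)≠ %(0,2)–@(1,2)≠ %(0,2)–@(1,3)≠ %(0,2)–@(1,1)≠ @(0,3)–@(0,4)= @(0,3)–@(1,3)= @(0,3)–@(1,4)= @(0,3)–@(1,2)= @(0,4)–@(0,5)= @(0,4)–@(1,4)= @(0,4)–@(1,5)= @(0,4)–@(1,3)= @(0,5)–@(1,5)= @(0,5)–@(1,4)=  → 7/21 unlike.
Row 1: %(1,0)–@(1,1)≠ %(1,0)–%(2,0)= %(1,0)–%(2,1)= @(1,1)–@(1,2)= @(1,1)–%(2,1)≠ @(1,1)–@(2,2)= @(1,1)–%(2,0)≠ @(1,2)–@(1,3)= @(1,2)–@(2,2)= @(1,2)–@(2,3)= @(1,2)–%(2,1)≠ @(1,3)–@(1,4)= @(1,3)–@(2,3)= @(1,3)–@(2,2)= @(1,4)–@(1,5)= @(1,4)–@(2,5)= @(1,4)–@(2,3)= @(1,5)–@(2,5)=  → 4/18 unlike.
Row 2: %(2,0)–%(2,1)= %(2,0)–@(3,1)≠ %(2,1)–@(2,2)≠ %(2,1)–@(3,1)≠ %(2,1)–@(3,2)≠ @(2,2)–@(2,3)= @(2,2)–@(3,2)= @(2,2)–@(3,1)= @(2,3)–%(3,4)≠ @(2,3)–@(3,2)= @(2,5)–%(3,4)≠  → 6/11 unlike.
Row 3: @(3,1)–@(3,2)=  → 0/1 unlike.
Total adjacent occupied pairs: 51; unlike-type pairs: 17.

17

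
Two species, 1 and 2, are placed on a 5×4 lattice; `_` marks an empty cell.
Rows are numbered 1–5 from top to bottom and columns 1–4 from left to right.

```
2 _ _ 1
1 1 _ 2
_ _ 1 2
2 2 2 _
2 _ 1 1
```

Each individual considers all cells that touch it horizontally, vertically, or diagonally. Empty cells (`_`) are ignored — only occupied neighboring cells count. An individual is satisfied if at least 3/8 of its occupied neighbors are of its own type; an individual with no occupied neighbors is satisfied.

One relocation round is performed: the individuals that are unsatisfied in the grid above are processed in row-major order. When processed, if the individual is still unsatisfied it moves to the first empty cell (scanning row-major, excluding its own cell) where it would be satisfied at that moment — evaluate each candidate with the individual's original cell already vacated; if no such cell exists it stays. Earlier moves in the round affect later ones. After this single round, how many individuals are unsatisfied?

1

Initially unsatisfied (in order): (1,1), (1,4), (2,4), (3,3), (5,3).
  (1,1) → (2,3).
  (1,4) → (1,1).
  (2,4): now satisfied by earlier moves; stays.
  (3,3) → (1,2).
  (5,3) → (1,3).
Resulting grid:
1 1 1 _
1 1 2 2
_ _ _ 2
2 2 2 _
2 _ _ 1
Unsatisfied now: (5,4).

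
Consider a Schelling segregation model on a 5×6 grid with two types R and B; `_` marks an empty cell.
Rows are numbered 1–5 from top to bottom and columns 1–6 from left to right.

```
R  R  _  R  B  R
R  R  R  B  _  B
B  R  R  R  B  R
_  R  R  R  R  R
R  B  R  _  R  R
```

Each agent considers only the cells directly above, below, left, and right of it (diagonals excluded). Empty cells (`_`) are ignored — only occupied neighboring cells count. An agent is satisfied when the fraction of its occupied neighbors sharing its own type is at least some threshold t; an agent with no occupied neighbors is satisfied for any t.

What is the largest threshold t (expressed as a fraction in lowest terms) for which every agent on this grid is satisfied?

0/1

(1,1)R 2/2
(1,2)R 2/2
(1,4)R 0/2
(1,5)B 0/2
(1,6)R 0/2
(2,1)R 2/3
(2,2)R 4/4
(2,3)R 2/3
(2,4)B 0/3
(2,6)B 0/2
(3,1)B 0/2
(3,2)R 3/4
(3,3)R 4/4
(3,4)R 2/4
(3,5)B 0/3
(3,6)R 1/3
(4,2)R 2/3
(4,3)R 4/4
(4,4)R 3/3
(4,5)R 3/4
(4,6)R 3/3
(5,1)R 0/1
(5,2)B 0/3
(5,3)R 1/2
(5,5)R 2/2
(5,6)R 2/2
The smallest same-type fraction is 0/2 at (1,4), which reduces to 0/1. Any threshold above that leaves this agent unsatisfied.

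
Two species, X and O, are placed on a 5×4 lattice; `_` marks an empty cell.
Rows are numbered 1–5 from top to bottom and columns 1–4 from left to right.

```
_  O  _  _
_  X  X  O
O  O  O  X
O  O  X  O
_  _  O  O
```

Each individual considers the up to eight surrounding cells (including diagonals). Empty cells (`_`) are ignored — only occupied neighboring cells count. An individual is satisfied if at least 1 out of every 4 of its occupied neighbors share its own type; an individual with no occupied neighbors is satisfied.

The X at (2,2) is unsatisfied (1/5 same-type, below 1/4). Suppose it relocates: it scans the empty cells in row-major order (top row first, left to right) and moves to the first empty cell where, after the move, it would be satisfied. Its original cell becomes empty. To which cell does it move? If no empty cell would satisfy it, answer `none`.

(1,3)

Vacating (2,2). Empty cells in order:
  (1,1): 0/1 same-type → still unsatisfied.
  (1,3): 1/3 same-type → satisfied — stop here.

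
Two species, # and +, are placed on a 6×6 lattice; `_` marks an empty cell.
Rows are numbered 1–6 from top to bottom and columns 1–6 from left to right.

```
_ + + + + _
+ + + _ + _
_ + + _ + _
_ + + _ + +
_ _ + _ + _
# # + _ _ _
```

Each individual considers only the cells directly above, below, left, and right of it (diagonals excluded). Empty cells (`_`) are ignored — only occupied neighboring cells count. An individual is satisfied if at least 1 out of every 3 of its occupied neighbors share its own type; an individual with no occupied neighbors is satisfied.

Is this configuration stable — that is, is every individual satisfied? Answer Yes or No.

Row 1: (1,2)+ 2/2 ✓ · (1,3)+ 3/3 ✓ · (1,4)+ 2/2 ✓ · (1,5)+ 2/2 ✓
Row 2: (2,1)+ 1/1 ✓ · (2,2)+ 4/4 ✓ · (2,3)+ 3/3 ✓ · (2,5)+ 2/2 ✓
Row 3: (3,2)+ 3/3 ✓ · (3,3)+ 3/3 ✓ · (3,5)+ 2/2 ✓
Row 4: (4,2)+ 2/2 ✓ · (4,3)+ 3/3 ✓ · (4,5)+ 3/3 ✓ · (4,6)+ 1/1 ✓
Row 5: (5,3)+ 2/2 ✓ · (5,5)+ 1/1 ✓
Row 6: (6,1)# 1/1 ✓ · (6,2)# 1/2 ✓ · (6,3)+ 1/2 ✓
All meet the threshold, so the configuration is stable.

Yes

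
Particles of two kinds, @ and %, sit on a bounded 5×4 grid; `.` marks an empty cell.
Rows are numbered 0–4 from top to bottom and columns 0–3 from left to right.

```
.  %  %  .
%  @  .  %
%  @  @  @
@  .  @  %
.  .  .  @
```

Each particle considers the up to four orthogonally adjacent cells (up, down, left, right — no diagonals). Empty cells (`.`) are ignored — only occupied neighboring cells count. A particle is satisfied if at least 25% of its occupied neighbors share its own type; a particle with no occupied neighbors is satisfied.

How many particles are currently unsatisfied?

Row 0: (0,1)% 1/2 satisfied · (0,2)% 1/1 satisfied
Row 1: (1,0)% 1/2 satisfied · (1,1)@ 1/3 satisfied · (1,3)% 0/1 not
Row 2: (2,0)% 1/3 satisfied · (2,1)@ 2/3 satisfied · (2,2)@ 3/3 satisfied · (2,3)@ 1/3 satisfied
Row 3: (3,0)@ 0/1 not · (3,2)@ 1/2 satisfied · (3,3)% 0/3 not
Row 4: (4,3)@ 0/1 not
Unsatisfied: (1,3), (3,0), (3,3), (4,3) — 4 in total.

4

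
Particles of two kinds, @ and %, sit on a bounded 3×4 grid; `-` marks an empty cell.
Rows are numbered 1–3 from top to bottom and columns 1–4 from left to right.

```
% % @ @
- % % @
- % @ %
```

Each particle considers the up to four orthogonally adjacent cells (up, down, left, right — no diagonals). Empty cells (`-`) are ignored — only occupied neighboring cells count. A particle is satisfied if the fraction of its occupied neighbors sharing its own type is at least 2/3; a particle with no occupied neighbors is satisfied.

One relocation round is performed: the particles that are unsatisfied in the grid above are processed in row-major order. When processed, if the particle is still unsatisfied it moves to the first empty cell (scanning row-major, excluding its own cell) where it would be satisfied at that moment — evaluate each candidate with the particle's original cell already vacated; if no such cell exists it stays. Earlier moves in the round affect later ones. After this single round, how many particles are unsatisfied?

Initially unsatisfied (in order): (1,3), (2,3), (2,4), (3,2), (3,3), (3,4).
  (1,3): no empty cell satisfies it; stays.
  (2,3) → (2,1).
  (2,4) → (2,3).
  (3,2) → (3,1).
  (3,3) → (2,4).
  (3,4) → (3,2).
Resulting grid:
% % @ @
% % @ @
% % - -
All satisfied now.

0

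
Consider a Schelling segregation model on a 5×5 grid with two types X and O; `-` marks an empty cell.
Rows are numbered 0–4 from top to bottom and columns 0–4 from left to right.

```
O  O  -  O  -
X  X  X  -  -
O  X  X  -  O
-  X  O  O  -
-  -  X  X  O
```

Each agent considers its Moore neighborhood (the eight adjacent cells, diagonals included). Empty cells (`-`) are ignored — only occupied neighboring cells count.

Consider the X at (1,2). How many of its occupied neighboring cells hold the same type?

3

Occupied neighbors of (1,2): (0,1)=O, (0,3)=O, (1,1)=X, (2,1)=X, (2,2)=X.
Same type (X): 3 of 5.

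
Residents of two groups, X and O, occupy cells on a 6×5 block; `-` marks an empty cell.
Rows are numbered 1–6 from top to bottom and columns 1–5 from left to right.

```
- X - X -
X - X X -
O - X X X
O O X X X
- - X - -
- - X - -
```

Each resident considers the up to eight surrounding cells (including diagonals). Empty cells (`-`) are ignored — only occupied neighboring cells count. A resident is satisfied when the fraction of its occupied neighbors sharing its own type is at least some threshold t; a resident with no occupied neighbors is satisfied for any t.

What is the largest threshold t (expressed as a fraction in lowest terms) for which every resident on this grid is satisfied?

Row 1: (1,2)X 2/2 · (1,4)X 2/2
Row 2: (2,1)X 1/2 · (2,3)X 5/5 · (2,4)X 5/5
Row 3: (3,1)O 2/3 · (3,3)X 5/6 · (3,4)X 7/7 · (3,5)X 4/4
Row 4: (4,1)O 2/2 · (4,2)O 2/5 · (4,3)X 4/5 · (4,4)X 6/6 · (4,5)X 3/3
Row 5: (5,3)X 3/4
Row 6: (6,3)X 1/1
The smallest same-type fraction is 2/5 at (4,2), which reduces to 2/5. Any threshold above that leaves this resident unsatisfied.

2/5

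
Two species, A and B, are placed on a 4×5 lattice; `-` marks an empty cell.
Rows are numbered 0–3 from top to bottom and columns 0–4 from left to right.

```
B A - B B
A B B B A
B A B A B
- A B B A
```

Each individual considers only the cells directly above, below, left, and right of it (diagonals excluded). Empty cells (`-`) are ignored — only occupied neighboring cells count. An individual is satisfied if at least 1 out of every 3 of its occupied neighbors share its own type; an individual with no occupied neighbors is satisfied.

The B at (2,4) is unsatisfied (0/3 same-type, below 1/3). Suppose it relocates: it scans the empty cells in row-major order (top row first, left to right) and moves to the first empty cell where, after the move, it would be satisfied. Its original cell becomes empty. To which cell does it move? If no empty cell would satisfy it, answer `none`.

(0,2)

Vacating (2,4). Empty cells in order:
  (0,2): 2/3 same-type → satisfied — stop here.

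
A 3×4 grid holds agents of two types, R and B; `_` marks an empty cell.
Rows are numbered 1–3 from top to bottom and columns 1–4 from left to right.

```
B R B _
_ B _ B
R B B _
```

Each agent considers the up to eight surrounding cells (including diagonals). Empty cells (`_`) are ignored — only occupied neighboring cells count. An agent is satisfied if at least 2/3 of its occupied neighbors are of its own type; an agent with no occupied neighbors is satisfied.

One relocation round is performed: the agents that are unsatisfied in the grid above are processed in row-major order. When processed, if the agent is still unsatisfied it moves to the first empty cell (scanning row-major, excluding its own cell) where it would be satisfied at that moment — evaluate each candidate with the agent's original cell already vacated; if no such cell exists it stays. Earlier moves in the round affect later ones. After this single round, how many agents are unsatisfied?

Initially unsatisfied (in order): (1,1), (1,2), (3,1).
  (1,1) → (1,4).
  (1,2): no empty cell satisfies it; stays.
  (3,1): no empty cell satisfies it; stays.
Resulting grid:
_ R B B
_ B _ B
R B B _
Unsatisfied now: (1,2), (2,2), (3,1).

3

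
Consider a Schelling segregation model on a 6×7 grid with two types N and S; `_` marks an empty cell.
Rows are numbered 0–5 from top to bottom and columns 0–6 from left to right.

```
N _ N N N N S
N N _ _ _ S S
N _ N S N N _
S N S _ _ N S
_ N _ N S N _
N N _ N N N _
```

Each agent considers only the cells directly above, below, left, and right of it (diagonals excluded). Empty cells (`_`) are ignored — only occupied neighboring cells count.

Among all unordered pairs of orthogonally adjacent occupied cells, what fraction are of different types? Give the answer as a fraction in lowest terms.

Scan each occupied cell's neighbors to the right and below so each pair is counted once.
From row 0: 2 unlike of 7 pairs (running 2/7).
From row 1: 1 unlike of 4 pairs (running 3/11).
From row 2: 4 unlike of 6 pairs (running 7/17).
From row 3: 3 unlike of 5 pairs (running 10/22).
From row 4: 3 unlike of 6 pairs (running 13/28).
From row 5: 0 unlike of 3 pairs (running 13/31).
Total adjacent occupied pairs: 31; unlike-type pairs: 13.
13/31 is already in lowest terms.

13/31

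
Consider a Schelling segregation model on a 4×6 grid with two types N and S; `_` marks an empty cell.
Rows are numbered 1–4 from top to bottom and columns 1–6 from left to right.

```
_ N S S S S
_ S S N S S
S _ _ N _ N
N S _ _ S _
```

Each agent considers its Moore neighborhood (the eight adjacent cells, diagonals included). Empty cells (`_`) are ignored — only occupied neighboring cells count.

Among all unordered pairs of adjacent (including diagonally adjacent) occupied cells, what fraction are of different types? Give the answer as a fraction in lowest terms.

1/2

Scan each occupied cell's neighbors to the right and below (and the two forward diagonals) so each pair is counted once.
From row 1: 6 unlike of 17 pairs (running 6/17).
From row 2: 6 unlike of 10 pairs (running 12/27).
From row 3: 3 unlike of 4 pairs (running 15/31).
From row 4: 1 unlike of 1 pairs (running 16/32).
Total adjacent occupied pairs: 32; unlike-type pairs: 16.
16/32 reduces to 1/2.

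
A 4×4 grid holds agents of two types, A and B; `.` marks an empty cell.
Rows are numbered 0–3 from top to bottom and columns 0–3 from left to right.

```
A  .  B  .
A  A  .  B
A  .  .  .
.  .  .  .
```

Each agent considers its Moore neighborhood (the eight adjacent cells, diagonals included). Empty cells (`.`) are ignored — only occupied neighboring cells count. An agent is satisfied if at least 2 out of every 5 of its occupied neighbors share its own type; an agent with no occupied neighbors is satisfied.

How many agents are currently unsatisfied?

(0,0)A 2/2 ok
(0,2)B 1/2 ok
(1,0)A 3/3 ok
(1,1)A 3/4 ok
(1,3)B 1/1 ok
(2,0)A 2/2 ok
Every one meets the threshold.

0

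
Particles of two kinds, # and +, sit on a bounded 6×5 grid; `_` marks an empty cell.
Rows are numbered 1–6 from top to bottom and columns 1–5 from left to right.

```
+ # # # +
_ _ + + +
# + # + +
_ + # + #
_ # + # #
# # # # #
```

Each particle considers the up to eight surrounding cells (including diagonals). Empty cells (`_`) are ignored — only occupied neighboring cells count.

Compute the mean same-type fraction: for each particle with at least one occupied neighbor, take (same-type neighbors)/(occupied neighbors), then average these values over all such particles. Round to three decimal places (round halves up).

0.532

Row 1: (1,1)+ 0/1 · (1,2)# 1/3 · (1,3)# 2/4 · (1,4)# 1/5 · (1,5)+ 2/3
Row 2: (2,3)+ 3/7 · (2,4)+ 5/8 · (2,5)+ 4/5
Row 3: (3,1)# 0/2 · (3,2)+ 2/5 · (3,3)# 1/7 · (3,4)+ 5/8 · (3,5)+ 4/5
Row 4: (4,2)+ 2/6 · (4,3)# 3/8 · (4,4)+ 3/8 · (4,5)# 2/5
Row 5: (5,2)# 4/6 · (5,3)+ 2/8 · (5,4)# 6/8 · (5,5)# 4/5
Row 6: (6,1)# 2/2 · (6,2)# 3/4 · (6,3)# 4/5 · (6,4)# 4/5 · (6,5)# 3/3
Sum over 26 particles: 0/1 + 1/3 + 2/4 + 1/5 + 2/3 + 3/7 + 5/8 + 4/5 + 0/2 + 2/5 + 1/7 + 5/8 + 4/5 + 2/6 + 3/8 + 3/8 + 2/5 + 4/6 + 2/8 + 6/8 + 4/5 + 2/2 + 3/4 + 4/5 + 4/5 + 3/3 = 387/28; mean = 387/28 ÷ 26 = 387/728 = 0.531593… → 0.532.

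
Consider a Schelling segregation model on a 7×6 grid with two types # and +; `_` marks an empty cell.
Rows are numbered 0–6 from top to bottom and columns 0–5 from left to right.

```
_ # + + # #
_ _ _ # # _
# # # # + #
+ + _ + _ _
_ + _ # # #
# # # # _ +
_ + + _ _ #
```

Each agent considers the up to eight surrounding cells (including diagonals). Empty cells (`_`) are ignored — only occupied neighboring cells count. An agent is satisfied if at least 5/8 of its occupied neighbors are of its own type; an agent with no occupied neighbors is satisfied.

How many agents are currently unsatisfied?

23

Row 0: (0,1)# 0/1 not · (0,2)+ 1/3 not · (0,3)+ 1/4 not · (0,4)# 3/4 satisfied · (0,5)# 2/2 satisfied
Row 1: (1,3)# 4/7 not · (1,4)# 5/7 satisfied
Row 2: (2,0)# 1/3 not · (2,1)# 2/4 not · (2,2)# 3/5 not · (2,3)# 3/5 not · (2,4)+ 1/5 not · (2,5)# 1/2 not
Row 3: (3,0)+ 2/4 not · (3,1)+ 2/5 not · (3,3)+ 1/5 not
Row 4: (4,1)+ 2/5 not · (4,3)# 3/4 satisfied · (4,4)# 3/5 not · (4,5)# 1/2 not
Row 5: (5,0)# 1/3 not · (5,1)# 2/5 not · (5,2)# 3/6 not · (5,3)# 3/4 satisfied · (5,5)+ 0/3 not
Row 6: (6,1)+ 1/4 not · (6,2)+ 1/4 not · (6,5)# 0/1 not
Unsatisfied: (0,1), (0,2), (0,3), (1,3), (2,0), (2,1), (2,2), (2,3), (2,4), (2,5), (3,0), (3,1), (3,3), (4,1), (4,4), (4,5), (5,0), (5,1), (5,2), (5,5), (6,1), (6,2), (6,5) — 23 in total.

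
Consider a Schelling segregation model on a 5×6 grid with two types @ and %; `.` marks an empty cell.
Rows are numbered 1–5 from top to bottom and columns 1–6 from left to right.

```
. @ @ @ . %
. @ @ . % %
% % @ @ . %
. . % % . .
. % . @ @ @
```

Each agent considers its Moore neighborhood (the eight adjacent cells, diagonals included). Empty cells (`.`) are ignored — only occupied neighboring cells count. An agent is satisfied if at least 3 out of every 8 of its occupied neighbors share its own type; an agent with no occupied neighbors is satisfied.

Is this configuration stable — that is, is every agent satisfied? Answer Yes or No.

Row 1: (1,2)@ 3/3 ✓ · (1,3)@ 4/4 ✓ · (1,4)@ 2/3 ✓ · (1,6)% 2/2 ✓
Row 2: (2,2)@ 4/6 ✓ · (2,3)@ 6/7 ✓ · (2,5)% 3/5 ✓ · (2,6)% 3/3 ✓
Row 3: (3,1)% 1/2 ✓ · (3,2)% 2/5 ✓ · (3,3)@ 3/6 ✓ · (3,4)@ 2/5 ✓ · (3,6)% 2/2 ✓
Row 4: (4,3)% 3/6 ✓ · (4,4)% 1/5 ✗
Row 5: (5,2)% 1/1 ✓ · (5,4)@ 1/3 ✗ · (5,5)@ 2/3 ✓ · (5,6)@ 1/1 ✓
For instance (4,4) has only 1/5 same-type neighbors, below 3/8.

No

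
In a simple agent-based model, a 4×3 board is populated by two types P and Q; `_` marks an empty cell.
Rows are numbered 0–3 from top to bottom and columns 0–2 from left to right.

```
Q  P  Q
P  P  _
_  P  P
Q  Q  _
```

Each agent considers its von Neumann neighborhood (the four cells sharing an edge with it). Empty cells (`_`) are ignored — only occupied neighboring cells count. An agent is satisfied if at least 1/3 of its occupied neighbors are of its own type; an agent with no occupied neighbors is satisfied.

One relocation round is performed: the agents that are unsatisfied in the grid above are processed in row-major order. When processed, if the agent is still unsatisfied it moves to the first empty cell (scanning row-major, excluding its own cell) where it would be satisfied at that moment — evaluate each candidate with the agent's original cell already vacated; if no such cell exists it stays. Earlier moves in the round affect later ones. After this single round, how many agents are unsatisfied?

0

Initially unsatisfied (in order): (0,0), (0,2).
  (0,0) → (1,2).
  (0,2): now satisfied by earlier moves; stays.
Resulting grid:
_ P Q
P P Q
_ P P
Q Q _
All satisfied now.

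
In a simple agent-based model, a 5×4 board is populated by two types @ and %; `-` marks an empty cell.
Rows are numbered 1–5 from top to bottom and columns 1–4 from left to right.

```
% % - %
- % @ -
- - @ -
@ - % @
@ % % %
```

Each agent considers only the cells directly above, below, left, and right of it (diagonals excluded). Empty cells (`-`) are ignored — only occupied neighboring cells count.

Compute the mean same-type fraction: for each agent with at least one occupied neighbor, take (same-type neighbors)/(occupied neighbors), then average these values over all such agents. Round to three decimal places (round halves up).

(1,1)% 1/1
(1,2)% 2/2
(1,4)% — no occupied neighbors
(2,2)% 1/2
(2,3)@ 1/2
(3,3)@ 1/2
(4,1)@ 1/1
(4,3)% 1/3
(4,4)@ 0/2
(5,1)@ 1/2
(5,2)% 1/2
(5,3)% 3/3
(5,4)% 1/2
Sum over 12 agents: 1/1 + 2/2 + 1/2 + 1/2 + 1/2 + 1/1 + 1/3 + 0/2 + 1/2 + 1/2 + 3/3 + 1/2 = 22/3; mean = 22/3 ÷ 12 = 11/18 = 0.611111… → 0.611.

0.611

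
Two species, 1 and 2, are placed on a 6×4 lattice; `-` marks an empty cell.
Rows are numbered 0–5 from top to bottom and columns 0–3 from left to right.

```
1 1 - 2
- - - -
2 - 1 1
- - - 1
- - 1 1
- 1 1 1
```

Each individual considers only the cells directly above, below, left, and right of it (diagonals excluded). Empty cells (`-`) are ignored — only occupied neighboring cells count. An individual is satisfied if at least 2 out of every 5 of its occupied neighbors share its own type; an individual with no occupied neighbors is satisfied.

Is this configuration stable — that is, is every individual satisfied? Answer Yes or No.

Yes

Row 0: (0,0)1 1/1 ✓ · (0,1)1 1/1 ✓ · (0,3)2 0/0 ✓
Row 2: (2,0)2 0/0 ✓ · (2,2)1 1/1 ✓ · (2,3)1 2/2 ✓
Row 3: (3,3)1 2/2 ✓
Row 4: (4,2)1 2/2 ✓ · (4,3)1 3/3 ✓
Row 5: (5,1)1 1/1 ✓ · (5,2)1 3/3 ✓ · (5,3)1 2/2 ✓
All meet the threshold, so the configuration is stable.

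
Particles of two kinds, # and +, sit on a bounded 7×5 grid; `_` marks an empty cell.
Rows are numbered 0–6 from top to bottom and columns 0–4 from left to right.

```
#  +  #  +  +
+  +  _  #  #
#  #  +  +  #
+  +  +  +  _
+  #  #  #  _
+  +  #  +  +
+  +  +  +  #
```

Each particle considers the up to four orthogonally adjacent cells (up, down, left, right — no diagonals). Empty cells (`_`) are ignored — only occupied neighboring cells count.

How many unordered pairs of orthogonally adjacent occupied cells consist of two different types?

Scan each occupied cell's neighbors to the right and below so each pair is counted once.
From row 0: 6 unlike of 8 pairs (running 6/8).
From row 1: 3 unlike of 6 pairs (running 9/14).
From row 2: 4 unlike of 8 pairs (running 13/22).
From row 3: 3 unlike of 7 pairs (running 16/29).
From row 4: 3 unlike of 7 pairs (running 19/36).
From row 5: 4 unlike of 9 pairs (running 23/45).
From row 6: 1 unlike of 4 pairs (running 24/49).
Total adjacent occupied pairs: 49; unlike-type pairs: 24.

24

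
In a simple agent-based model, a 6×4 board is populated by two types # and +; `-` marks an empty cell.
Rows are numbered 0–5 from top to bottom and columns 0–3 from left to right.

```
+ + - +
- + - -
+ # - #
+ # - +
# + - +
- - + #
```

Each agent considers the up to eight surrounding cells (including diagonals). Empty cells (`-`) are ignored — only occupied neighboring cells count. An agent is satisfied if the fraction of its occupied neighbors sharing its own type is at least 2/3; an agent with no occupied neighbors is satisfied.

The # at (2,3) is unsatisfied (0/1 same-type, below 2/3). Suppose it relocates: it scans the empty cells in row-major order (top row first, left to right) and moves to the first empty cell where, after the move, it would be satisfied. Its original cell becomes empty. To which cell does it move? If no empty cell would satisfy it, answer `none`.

none

Vacating (2,3). Empty cells in order:
  (0,2): 0/3 same-type → still unsatisfied.
  (1,0): 1/5 same-type → still unsatisfied.
  (1,2): 1/4 same-type → still unsatisfied.
  (1,3): 0/1 same-type → still unsatisfied.
  (2,2): 2/4 same-type → still unsatisfied.
  (3,2): 2/5 same-type → still unsatisfied.
  (4,2): 2/6 same-type → still unsatisfied.
  (5,0): 1/2 same-type → still unsatisfied.
  (5,1): 1/3 same-type → still unsatisfied.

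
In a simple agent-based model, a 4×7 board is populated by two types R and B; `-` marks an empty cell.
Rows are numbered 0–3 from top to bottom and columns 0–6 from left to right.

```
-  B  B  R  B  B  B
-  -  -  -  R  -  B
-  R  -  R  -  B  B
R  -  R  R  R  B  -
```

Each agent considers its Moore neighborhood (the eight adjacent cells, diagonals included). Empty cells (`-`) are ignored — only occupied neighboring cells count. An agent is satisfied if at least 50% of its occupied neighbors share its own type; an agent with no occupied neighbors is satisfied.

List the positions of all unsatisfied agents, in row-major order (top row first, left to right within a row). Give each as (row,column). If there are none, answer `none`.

(0,3), (0,4), (1,4)

(0,1)B 1/1 ✓
(0,2)B 1/2 ✓
(0,3)R 1/3 ✗
(0,4)B 1/3 ✗
(0,5)B 3/4 ✓
(0,6)B 2/2 ✓
(1,4)R 2/5 ✗
(1,6)B 4/4 ✓
(2,1)R 2/2 ✓
(2,3)R 4/4 ✓
(2,5)B 3/5 ✓
(2,6)B 3/3 ✓
(3,0)R 1/1 ✓
(3,2)R 3/3 ✓
(3,3)R 3/3 ✓
(3,4)R 2/4 ✓
(3,5)B 2/3 ✓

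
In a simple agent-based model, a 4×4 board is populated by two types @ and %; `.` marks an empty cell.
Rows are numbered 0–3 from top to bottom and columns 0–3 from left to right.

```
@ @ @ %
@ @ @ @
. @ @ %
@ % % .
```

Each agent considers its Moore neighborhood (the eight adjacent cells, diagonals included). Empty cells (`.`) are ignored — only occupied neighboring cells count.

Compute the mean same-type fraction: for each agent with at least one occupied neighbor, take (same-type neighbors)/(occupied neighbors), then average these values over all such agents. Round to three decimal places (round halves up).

0.638

Row 0: (0,0)@ 3/3 · (0,1)@ 5/5 · (0,2)@ 4/5 · (0,3)% 0/3
Row 1: (1,0)@ 4/4 · (1,1)@ 7/7 · (1,2)@ 6/8 · (1,3)@ 3/5
Row 2: (2,1)@ 5/7 · (2,2)@ 4/7 · (2,3)% 1/4
Row 3: (3,0)@ 1/2 · (3,1)% 1/4 · (3,2)% 2/4
Sum over 14 agents: 3/3 + 5/5 + 4/5 + 0/3 + 4/4 + 7/7 + 6/8 + 3/5 + 5/7 + 4/7 + 1/4 + 1/2 + 1/4 + 2/4 = 1251/140; mean = 1251/140 ÷ 14 = 1251/1960 = 0.638265… → 0.638.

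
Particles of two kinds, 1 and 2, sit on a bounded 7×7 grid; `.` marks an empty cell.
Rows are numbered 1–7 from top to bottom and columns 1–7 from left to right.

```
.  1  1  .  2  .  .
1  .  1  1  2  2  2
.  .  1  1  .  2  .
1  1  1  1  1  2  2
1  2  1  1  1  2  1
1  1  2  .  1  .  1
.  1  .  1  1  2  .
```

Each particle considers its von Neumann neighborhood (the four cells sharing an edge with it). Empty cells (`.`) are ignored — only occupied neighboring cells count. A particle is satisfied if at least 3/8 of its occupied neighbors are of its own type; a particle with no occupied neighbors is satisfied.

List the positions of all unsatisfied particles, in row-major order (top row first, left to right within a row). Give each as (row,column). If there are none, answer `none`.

Row 1: (1,2)1 1/1 ok · (1,3)1 2/2 ok · (1,5)2 1/1 ok
Row 2: (2,1)1 0/0 ok · (2,3)1 3/3 ok · (2,4)1 2/3 ok · (2,5)2 2/3 ok · (2,6)2 3/3 ok · (2,7)2 1/1 ok
Row 3: (3,3)1 3/3 ok · (3,4)1 3/3 ok · (3,6)2 2/2 ok
Row 4: (4,1)1 2/2 ok · (4,2)1 2/3 ok · (4,3)1 4/4 ok · (4,4)1 4/4 ok · (4,5)1 2/3 ok · (4,6)2 3/4 ok · (4,7)2 1/2 ok
Row 5: (5,1)1 2/3 ok · (5,2)2 0/4 unhappy · (5,3)1 2/4 ok · (5,4)1 3/3 ok · (5,5)1 3/4 ok · (5,6)2 1/3 unhappy · (5,7)1 1/3 unhappy
Row 6: (6,1)1 2/2 ok · (6,2)1 2/4 ok · (6,3)2 0/2 unhappy · (6,5)1 2/2 ok · (6,7)1 1/1 ok
Row 7: (7,2)1 1/1 ok · (7,4)1 1/1 ok · (7,5)1 2/3 ok · (7,6)2 0/1 unhappy

(5,2), (5,6), (5,7), (6,3), (7,6)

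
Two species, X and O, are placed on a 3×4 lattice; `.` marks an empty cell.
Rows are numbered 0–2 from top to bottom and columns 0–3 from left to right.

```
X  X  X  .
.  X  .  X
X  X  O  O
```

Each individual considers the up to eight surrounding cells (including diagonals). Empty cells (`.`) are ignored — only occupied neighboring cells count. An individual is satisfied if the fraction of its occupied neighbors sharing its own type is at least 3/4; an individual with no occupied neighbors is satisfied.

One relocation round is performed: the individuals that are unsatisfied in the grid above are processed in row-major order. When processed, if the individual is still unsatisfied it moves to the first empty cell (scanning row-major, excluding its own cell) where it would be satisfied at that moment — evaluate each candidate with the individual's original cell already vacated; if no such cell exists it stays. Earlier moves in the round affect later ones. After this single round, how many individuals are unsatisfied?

Initially unsatisfied (in order): (1,3), (2,1), (2,2), (2,3).
  (1,3) → (0,3).
  (2,1) → (1,0).
  (2,2): no empty cell satisfies it; stays.
  (2,3): now satisfied by earlier moves; stays.
Resulting grid:
X X X X
X X . .
X . O O
Unsatisfied now: (2,2).

1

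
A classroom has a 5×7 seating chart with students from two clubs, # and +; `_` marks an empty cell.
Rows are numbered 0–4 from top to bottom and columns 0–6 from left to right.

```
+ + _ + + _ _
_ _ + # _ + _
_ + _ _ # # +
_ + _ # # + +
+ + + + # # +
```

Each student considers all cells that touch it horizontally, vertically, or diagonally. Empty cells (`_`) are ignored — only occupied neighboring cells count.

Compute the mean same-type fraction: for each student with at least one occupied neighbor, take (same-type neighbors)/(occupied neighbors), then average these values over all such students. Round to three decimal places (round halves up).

(0,0)+ 1/1
(0,1)+ 2/2
(0,3)+ 2/3
(0,4)+ 2/3
(1,2)+ 3/4
(1,3)# 1/4
(1,5)+ 2/4
(2,1)+ 2/2
(2,4)# 4/6
(2,5)# 2/6
(2,6)+ 3/4
(3,1)+ 4/4
(3,3)# 3/5
(3,4)# 5/7
(3,5)+ 3/8
(3,6)+ 3/5
(4,0)+ 2/2
(4,1)+ 3/3
(4,2)+ 3/4
(4,3)+ 1/4
(4,4)# 3/5
(4,5)# 2/5
(4,6)+ 2/3
Sum over 23 students: 1/1 + 2/2 + 2/3 + 2/3 + 3/4 + 1/4 + 2/4 + 2/2 + 4/6 + 2/6 + 3/4 + 4/4 + 3/5 + 5/7 + 3/8 + 3/5 + 2/2 + 3/3 + 3/4 + 1/4 + 3/5 + 2/5 + 2/3 = 4351/280; mean = 4351/280 ÷ 23 = 4351/6440 = 0.675621… → 0.676.

0.676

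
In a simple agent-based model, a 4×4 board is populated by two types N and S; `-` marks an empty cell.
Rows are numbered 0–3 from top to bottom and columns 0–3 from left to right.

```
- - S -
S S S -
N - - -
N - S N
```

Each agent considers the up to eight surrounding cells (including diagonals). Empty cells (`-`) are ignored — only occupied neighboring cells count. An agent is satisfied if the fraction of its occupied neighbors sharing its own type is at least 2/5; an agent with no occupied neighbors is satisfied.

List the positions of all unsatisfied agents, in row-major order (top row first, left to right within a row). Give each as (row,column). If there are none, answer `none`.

(2,0), (3,2), (3,3)

(0,2)S 2/2 satisfied
(1,0)S 1/2 satisfied
(1,1)S 3/4 satisfied
(1,2)S 2/2 satisfied
(2,0)N 1/3 not
(3,0)N 1/1 satisfied
(3,2)S 0/1 not
(3,3)N 0/1 not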